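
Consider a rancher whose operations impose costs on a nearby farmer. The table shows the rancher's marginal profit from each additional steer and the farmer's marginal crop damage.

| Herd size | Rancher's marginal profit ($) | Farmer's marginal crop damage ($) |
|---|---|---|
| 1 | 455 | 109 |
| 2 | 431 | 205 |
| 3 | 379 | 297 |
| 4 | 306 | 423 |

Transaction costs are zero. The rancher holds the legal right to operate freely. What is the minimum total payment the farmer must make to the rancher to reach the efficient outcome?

Left alone the rancher would choose level 4 (marginal profit stays positive).
Efficient level: k* = 3 (marginal profit ≥ marginal crop damage through 3).
The farmer must at least cover the rancher's forgone profit from cutting 4→3: 306 = 306.

$306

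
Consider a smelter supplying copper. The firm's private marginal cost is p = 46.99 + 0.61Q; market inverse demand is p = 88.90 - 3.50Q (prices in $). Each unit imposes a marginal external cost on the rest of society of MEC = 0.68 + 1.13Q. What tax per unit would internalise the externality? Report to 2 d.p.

tax = $9.57 per unit

Social marginal cost = private MC + MEC = 47.67 + 1.74Q.
Set SMC = demand: 47.67 + 1.74Q = 88.90 - 3.50Q → Q* = 7.8683.
The Pigouvian tax equals MEC at Q*: 0.68 + 1.13×7.8683 = 9.5712.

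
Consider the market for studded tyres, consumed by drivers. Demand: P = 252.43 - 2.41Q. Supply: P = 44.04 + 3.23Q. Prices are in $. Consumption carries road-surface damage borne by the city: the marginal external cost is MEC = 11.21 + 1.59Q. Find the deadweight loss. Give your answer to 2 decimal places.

Market equilibrium (private): 44.04 + 3.23Q = 252.43 - 2.41Q → Q_m = 36.9486.
Social marginal benefit = demand − MEC = 241.22 - 4.00Q.
Set SMB = MC: 241.22 - 4.00Q = 44.04 + 3.23Q → Q* = 27.2725.
The welfare-loss triangle has base |Q_m − Q*| and height MEC(Q_m) (the vertical gap between SMB and MC is zero at Q* and MEC at Q_m).
DWL = ½ × 9.6761 × 69.9582 = 338.4613.

DWL = $338.46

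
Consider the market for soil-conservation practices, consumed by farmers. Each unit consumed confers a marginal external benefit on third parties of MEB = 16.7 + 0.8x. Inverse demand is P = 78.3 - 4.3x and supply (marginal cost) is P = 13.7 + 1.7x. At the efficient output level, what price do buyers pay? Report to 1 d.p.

Social marginal benefit = demand + MEB = 95.0 - 3.5x.
Set SMB = MC: 95.0 - 3.5x = 13.7 + 1.7x → x* = 15.6346.
Consumer price on the demand curve at x*: 78.3 − 4.3×15.6346 = 11.0712.

P = 11.1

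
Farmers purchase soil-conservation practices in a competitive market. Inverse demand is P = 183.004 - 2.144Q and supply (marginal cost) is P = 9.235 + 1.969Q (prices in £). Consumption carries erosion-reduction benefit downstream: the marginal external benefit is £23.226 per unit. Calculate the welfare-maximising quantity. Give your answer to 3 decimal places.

Q* = 47.896

Social marginal benefit = demand + MEB = 206.230 - 2.144Q.
Set SMB = MC: 206.230 - 2.144Q = 9.235 + 1.969Q → Q* = 47.8957.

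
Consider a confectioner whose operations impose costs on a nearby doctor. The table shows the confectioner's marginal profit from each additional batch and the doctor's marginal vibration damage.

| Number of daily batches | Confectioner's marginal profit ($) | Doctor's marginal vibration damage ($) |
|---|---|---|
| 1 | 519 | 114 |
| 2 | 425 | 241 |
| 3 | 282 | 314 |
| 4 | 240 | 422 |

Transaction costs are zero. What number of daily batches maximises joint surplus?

2

Bargaining reaches the level where marginal profit last exceeds marginal vibration damage.
That holds through level 2 (425 ≥ 241) but not at 3 (282 < 314).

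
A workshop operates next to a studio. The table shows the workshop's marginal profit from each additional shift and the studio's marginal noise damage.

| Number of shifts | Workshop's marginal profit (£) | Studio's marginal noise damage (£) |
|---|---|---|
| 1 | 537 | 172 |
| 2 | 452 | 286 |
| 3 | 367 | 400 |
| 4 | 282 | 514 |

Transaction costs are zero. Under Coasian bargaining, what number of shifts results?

Bargaining reaches the level where marginal profit last exceeds marginal noise damage.
That holds through level 2 (452 ≥ 286) but not at 3 (367 < 400).

2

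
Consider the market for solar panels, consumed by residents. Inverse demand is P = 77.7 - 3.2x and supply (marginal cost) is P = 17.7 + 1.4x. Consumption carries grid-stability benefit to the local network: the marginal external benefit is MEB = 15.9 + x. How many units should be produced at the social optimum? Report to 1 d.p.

x* = 21.1

Social marginal benefit = demand + MEB = 93.6 - 2.2x.
Set SMB = MC: 93.6 - 2.2x = 17.7 + 1.4x → x* = 21.0833.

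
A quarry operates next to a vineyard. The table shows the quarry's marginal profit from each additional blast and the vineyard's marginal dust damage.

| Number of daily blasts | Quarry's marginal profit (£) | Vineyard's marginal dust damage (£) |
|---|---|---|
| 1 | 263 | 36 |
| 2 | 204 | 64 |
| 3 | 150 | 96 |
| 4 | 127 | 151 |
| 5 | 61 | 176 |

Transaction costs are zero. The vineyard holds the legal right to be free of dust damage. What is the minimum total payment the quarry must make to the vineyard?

£196

Efficient level: marginal profit ≥ marginal dust damage through level 3, so k* = 3.
With the vineyard holding the right, the quarry must at least compensate total damage at k*: 36 + 64 + 96 = 196.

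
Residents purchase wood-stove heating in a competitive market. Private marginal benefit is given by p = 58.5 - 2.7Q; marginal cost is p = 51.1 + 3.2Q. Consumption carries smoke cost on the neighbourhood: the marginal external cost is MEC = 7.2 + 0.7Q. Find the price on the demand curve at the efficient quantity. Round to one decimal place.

P = 58.4

Social marginal benefit = demand − MEC = 51.3 - 3.4Q.
Set SMB = MC: 51.3 - 3.4Q = 51.1 + 3.2Q → Q* = 0.0303.
Consumer price on the demand curve at Q*: 58.5 − 2.7×0.0303 = 58.4182.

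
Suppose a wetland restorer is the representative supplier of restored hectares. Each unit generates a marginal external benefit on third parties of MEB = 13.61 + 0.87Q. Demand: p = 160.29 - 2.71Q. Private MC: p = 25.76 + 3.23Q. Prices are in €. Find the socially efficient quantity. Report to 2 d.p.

Q* = 29.22

Social marginal cost = private MC − MEB = 12.15 + 2.36Q.
Set SMC = demand: 12.15 + 2.36Q = 160.29 - 2.71Q → Q* = 29.2189.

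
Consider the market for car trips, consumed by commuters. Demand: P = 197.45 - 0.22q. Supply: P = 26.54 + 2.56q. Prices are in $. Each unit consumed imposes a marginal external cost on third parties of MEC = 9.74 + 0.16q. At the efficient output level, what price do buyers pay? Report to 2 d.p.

Social marginal benefit = demand − MEC = 187.71 - 0.38q.
Set SMB = MC: 187.71 - 0.38q = 26.54 + 2.56q → q* = 54.8197.
Consumer price on the demand curve at q*: 197.45 − 0.22×54.8197 = 185.3897.

P = $185.39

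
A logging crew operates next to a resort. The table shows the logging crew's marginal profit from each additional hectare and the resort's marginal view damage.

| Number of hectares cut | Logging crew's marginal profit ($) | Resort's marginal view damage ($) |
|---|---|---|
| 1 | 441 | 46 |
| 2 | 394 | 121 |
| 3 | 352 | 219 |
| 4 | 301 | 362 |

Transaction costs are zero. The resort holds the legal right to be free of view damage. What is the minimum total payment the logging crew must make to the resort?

$386

Efficient level: marginal profit ≥ marginal view damage through level 3, so k* = 3.
With the resort holding the right, the logging crew must at least compensate total damage at k*: 46 + 121 + 219 = 386.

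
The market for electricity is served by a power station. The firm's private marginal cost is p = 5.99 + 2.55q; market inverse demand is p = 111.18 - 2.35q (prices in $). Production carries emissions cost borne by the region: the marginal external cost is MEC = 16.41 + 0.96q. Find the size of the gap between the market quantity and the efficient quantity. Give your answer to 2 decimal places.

Market equilibrium (private): 5.99 + 2.55q = 111.18 - 2.35q → q_m = 21.4673.
Social marginal cost = private MC + MEC = 22.40 + 3.51q.
Set SMC = demand: 22.40 + 3.51q = 111.18 - 2.35q → q* = 15.1502.
Gap = |21.4673 − 15.1502| = 6.3171.

6.32 units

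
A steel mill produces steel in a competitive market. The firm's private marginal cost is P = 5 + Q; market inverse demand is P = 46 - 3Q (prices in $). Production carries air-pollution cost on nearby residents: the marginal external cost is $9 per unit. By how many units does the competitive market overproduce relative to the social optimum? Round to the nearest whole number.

Market equilibrium (private): 5 + Q = 46 - 3Q → Q_m = 10.2500.
Social marginal cost = private MC + MEC = 14 + Q.
Set SMC = demand: 14 + Q = 46 - 3Q → Q* = 8.0000.
Gap = |10.2500 − 8.0000| = 2.2500.

2 units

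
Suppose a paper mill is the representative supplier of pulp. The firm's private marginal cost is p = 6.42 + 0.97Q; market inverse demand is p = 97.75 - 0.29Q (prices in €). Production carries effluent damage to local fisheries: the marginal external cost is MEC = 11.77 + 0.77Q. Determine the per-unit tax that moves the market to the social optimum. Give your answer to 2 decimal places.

tax = €41.95 per unit

Social marginal cost = private MC + MEC = 18.19 + 1.74Q.
Set SMC = demand: 18.19 + 1.74Q = 97.75 - 0.29Q → Q* = 39.1921.
The Pigouvian tax equals MEC at Q*: 11.77 + 0.77×39.1921 = 41.9479.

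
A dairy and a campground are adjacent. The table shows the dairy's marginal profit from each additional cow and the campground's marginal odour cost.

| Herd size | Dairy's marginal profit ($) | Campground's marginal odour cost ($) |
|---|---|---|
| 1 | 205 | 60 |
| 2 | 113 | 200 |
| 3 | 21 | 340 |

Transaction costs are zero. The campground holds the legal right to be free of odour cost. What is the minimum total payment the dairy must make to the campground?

$60

Efficient level: marginal profit ≥ marginal odour cost through level 1, so k* = 1.
With the campground holding the right, the dairy must at least compensate total damage at k*: 60 = 60.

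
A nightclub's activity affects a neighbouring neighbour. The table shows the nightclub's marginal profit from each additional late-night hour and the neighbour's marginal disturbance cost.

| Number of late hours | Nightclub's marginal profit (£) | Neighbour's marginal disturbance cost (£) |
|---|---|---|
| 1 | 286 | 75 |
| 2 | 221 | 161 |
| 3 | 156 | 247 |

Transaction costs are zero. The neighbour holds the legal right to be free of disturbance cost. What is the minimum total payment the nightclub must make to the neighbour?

Efficient level: marginal profit ≥ marginal disturbance cost through level 2, so k* = 2.
With the neighbour holding the right, the nightclub must at least compensate total damage at k*: 75 + 161 = 236.

£236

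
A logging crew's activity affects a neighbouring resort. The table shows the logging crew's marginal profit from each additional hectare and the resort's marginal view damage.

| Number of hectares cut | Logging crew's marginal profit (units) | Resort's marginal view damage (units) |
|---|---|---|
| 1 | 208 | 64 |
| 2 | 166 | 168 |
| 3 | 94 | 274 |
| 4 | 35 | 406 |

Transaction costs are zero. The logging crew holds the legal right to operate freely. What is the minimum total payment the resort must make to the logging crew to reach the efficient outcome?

295

Left alone the logging crew would choose level 4 (marginal profit stays positive).
Efficient level: k* = 1 (marginal profit ≥ marginal view damage through 1).
The resort must at least cover the logging crew's forgone profit from cutting 4→1: 166 + 94 + 35 = 295.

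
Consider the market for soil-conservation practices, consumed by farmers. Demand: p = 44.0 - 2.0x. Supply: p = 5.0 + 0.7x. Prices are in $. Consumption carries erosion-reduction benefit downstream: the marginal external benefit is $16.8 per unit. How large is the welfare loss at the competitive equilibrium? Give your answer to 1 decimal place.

DWL = $52.3

Market equilibrium (private): 5.0 + 0.7x = 44.0 - 2.0x → x_m = 14.4444.
Social marginal benefit = demand + MEB = 60.8 - 2.0x.
Set SMB = MC: 60.8 - 2.0x = 5.0 + 0.7x → x* = 20.6667.
The welfare-loss triangle has base |x_m − x*| and height MEB(x_m) (the vertical gap between SMB and MC is zero at x* and MEB at x_m).
DWL = ½ × 6.2223 × 16.8000 = 52.2673.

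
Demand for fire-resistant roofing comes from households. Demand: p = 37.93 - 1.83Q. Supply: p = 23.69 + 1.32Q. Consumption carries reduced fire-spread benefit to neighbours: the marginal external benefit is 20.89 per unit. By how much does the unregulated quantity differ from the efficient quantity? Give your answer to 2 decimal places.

6.63 units

Market equilibrium (private): 23.69 + 1.32Q = 37.93 - 1.83Q → Q_m = 4.5206.
Social marginal benefit = demand + MEB = 58.82 - 1.83Q.
Set SMB = MC: 58.82 - 1.83Q = 23.69 + 1.32Q → Q* = 11.1524.
Gap = |4.5206 − 11.1524| = 6.6318.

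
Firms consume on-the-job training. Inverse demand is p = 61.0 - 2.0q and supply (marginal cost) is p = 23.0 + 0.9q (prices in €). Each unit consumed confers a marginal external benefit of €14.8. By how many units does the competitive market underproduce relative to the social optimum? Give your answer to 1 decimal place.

5.1 units

Market equilibrium (private): 23.0 + 0.9q = 61.0 - 2.0q → q_m = 13.1034.
Social marginal benefit = demand + MEB = 75.8 - 2.0q.
Set SMB = MC: 75.8 - 2.0q = 23.0 + 0.9q → q* = 18.2069.
Gap = |13.1034 − 18.2069| = 5.1035.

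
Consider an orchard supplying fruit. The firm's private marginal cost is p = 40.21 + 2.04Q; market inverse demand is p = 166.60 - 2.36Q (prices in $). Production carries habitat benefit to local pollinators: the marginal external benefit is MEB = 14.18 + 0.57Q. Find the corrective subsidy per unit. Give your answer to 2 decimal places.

Social marginal cost = private MC − MEB = 26.03 + 1.47Q.
Set SMC = demand: 26.03 + 1.47Q = 166.60 - 2.36Q → Q* = 36.7023.
The Pigouvian subsidy equals MEB at Q*: 14.18 + 0.57×36.7023 = 35.1003.

subsidy = $35.10 per unit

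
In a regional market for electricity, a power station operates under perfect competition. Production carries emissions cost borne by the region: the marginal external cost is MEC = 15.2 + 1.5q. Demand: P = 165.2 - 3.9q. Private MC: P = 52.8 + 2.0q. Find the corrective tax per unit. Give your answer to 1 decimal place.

Social marginal cost = private MC + MEC = 68.0 + 3.5q.
Set SMC = demand: 68.0 + 3.5q = 165.2 - 3.9q → q* = 13.1351.
The Pigouvian tax equals MEC at q*: 15.2 + 1.5×13.1351 = 34.9027.

tax = 34.9 per unit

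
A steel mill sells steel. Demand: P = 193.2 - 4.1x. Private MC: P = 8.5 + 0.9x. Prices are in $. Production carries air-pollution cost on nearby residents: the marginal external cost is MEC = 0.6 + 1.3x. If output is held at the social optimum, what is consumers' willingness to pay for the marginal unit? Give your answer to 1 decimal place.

P = $73.4

Social marginal cost = private MC + MEC = 9.1 + 2.2x.
Set SMC = demand: 9.1 + 2.2x = 193.2 - 4.1x → x* = 29.2222.
Consumer price on the demand curve at x*: 193.2 − 4.1×29.2222 = 73.3890.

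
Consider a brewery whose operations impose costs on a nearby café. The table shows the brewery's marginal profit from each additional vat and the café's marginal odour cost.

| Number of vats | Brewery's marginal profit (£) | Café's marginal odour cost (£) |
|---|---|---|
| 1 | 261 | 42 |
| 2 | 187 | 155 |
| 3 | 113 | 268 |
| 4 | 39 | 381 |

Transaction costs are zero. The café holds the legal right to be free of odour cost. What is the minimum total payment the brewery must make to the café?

£197

Efficient level: marginal profit ≥ marginal odour cost through level 2, so k* = 2.
With the café holding the right, the brewery must at least compensate total damage at k*: 42 + 155 = 197.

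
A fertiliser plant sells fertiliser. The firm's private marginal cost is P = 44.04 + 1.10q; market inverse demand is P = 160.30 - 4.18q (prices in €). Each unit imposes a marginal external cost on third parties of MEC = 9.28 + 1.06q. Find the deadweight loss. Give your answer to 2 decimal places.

DWL = €83.92

Market equilibrium (private): 44.04 + 1.10q = 160.30 - 4.18q → q_m = 22.0189.
Social marginal cost = private MC + MEC = 53.32 + 2.16q.
Set SMC = demand: 53.32 + 2.16q = 160.30 - 4.18q → q* = 16.8738.
Height of the DWL triangle at q_m is SMC(q_m) − demand(q_m) = MEC(q_m) = 32.6201.
DWL = ½ × 5.1451 × 32.6201 = 83.9168.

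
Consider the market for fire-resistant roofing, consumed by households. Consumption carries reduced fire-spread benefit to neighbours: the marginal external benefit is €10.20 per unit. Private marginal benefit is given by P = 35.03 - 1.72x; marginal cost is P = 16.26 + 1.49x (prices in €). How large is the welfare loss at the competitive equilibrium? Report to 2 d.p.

Market equilibrium (private): 16.26 + 1.49x = 35.03 - 1.72x → x_m = 5.8474.
Social marginal benefit = demand + MEB = 45.23 - 1.72x.
Set SMB = MC: 45.23 - 1.72x = 16.26 + 1.49x → x* = 9.0249.
The welfare-loss triangle has base |x_m − x*| and height MEB(x_m) (the vertical gap between SMB and MC is zero at x* and MEB at x_m).
DWL = ½ × 3.1775 × 10.2000 = 16.2053.

DWL = €16.21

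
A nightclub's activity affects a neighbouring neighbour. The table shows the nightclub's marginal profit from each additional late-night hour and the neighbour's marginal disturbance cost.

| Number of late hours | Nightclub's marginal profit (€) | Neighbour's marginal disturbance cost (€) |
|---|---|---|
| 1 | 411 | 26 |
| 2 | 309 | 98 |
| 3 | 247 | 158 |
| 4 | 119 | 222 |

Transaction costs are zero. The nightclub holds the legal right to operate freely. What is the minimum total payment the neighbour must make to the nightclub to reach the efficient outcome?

Left alone the nightclub would choose level 4 (marginal profit stays positive).
Efficient level: k* = 3 (marginal profit ≥ marginal disturbance cost through 3).
The neighbour must at least cover the nightclub's forgone profit from cutting 4→3: 119 = 119.

€119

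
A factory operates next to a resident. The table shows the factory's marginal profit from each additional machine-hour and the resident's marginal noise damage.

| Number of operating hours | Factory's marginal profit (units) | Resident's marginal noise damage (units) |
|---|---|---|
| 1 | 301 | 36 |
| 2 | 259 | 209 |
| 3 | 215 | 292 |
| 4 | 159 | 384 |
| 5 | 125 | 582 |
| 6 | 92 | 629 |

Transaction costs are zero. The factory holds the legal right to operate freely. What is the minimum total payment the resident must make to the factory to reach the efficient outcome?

591

Left alone the factory would choose level 6 (marginal profit stays positive).
Efficient level: k* = 2 (marginal profit ≥ marginal noise damage through 2).
The resident must at least cover the factory's forgone profit from cutting 6→2: 215 + 159 + 125 + 92 = 591.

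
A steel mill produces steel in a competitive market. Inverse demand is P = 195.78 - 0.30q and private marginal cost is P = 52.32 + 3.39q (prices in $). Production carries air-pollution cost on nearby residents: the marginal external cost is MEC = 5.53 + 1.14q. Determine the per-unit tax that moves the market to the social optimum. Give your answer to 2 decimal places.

tax = $38.08 per unit

Social marginal cost = private MC + MEC = 57.85 + 4.53q.
Set SMC = demand: 57.85 + 4.53q = 195.78 - 0.30q → q* = 28.5569.
The Pigouvian tax equals MEC at q*: 5.53 + 1.14×28.5569 = 38.0849.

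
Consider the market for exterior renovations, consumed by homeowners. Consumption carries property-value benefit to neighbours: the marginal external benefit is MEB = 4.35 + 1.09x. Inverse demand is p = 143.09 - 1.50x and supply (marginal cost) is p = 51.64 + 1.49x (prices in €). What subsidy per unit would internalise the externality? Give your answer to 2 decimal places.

Social marginal benefit = demand + MEB = 147.44 - 0.41x.
Set SMB = MC: 147.44 - 0.41x = 51.64 + 1.49x → x* = 50.4211.
The Pigouvian subsidy equals MEB at x*: 4.35 + 1.09×50.4211 = 59.3090.

subsidy = €59.31 per unit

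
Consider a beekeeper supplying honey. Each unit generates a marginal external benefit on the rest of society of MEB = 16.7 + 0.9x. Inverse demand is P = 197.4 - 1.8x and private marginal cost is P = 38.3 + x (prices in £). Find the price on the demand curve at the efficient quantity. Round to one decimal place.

Social marginal cost = private MC − MEB = 21.6 + 0.1x.
Set SMC = demand: 21.6 + 0.1x = 197.4 - 1.8x → x* = 92.5263.
Consumer price on the demand curve at x*: 197.4 − 1.8×92.5263 = 30.8527.

P = £30.9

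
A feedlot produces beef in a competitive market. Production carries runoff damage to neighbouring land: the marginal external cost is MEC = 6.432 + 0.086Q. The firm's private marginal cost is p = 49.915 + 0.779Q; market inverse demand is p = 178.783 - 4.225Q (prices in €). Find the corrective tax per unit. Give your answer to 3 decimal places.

Social marginal cost = private MC + MEC = 56.347 + 0.865Q.
Set SMC = demand: 56.347 + 0.865Q = 178.783 - 4.225Q → Q* = 24.0542.
The Pigouvian tax equals MEC at Q*: 6.432 + 0.086×24.0542 = 8.5007.

tax = €8.501 per unit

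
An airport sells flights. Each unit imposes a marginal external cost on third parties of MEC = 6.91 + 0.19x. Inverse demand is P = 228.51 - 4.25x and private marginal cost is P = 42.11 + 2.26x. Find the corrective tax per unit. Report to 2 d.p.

tax = 12.00 per unit

Social marginal cost = private MC + MEC = 49.02 + 2.45x.
Set SMC = demand: 49.02 + 2.45x = 228.51 - 4.25x → x* = 26.7896.
The Pigouvian tax equals MEC at x*: 6.91 + 0.19×26.7896 = 12.0000.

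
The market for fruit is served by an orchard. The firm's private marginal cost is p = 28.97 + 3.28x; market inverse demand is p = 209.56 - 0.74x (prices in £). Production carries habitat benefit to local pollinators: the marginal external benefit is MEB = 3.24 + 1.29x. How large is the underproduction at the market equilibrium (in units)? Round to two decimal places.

22.41 units

Market equilibrium (private): 28.97 + 3.28x = 209.56 - 0.74x → x_m = 44.9229.
Social marginal cost = private MC − MEB = 25.73 + 1.99x.
Set SMC = demand: 25.73 + 1.99x = 209.56 - 0.74x → x* = 67.3370.
Gap = |44.9229 − 67.3370| = 22.4141.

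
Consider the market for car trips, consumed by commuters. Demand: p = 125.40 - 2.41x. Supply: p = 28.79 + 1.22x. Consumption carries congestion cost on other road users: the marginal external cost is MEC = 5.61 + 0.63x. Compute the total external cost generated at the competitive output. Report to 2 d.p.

372.43

Market equilibrium (private): 28.79 + 1.22x = 125.40 - 2.41x → x_m = 26.6143.
Total external cost = ∫₀^{x_m} (5.61 + 0.63x) dx = 5.61×26.6143 + ½×0.63×26.6143² = 372.4273.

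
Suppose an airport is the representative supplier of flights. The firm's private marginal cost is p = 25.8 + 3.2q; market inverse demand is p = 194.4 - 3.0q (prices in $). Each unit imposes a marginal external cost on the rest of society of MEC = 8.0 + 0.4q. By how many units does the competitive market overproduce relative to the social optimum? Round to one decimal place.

Market equilibrium (private): 25.8 + 3.2q = 194.4 - 3.0q → q_m = 27.1935.
Social marginal cost = private MC + MEC = 33.8 + 3.6q.
Set SMC = demand: 33.8 + 3.6q = 194.4 - 3.0q → q* = 24.3333.
Gap = |27.1935 − 24.3333| = 2.8602.

2.9 units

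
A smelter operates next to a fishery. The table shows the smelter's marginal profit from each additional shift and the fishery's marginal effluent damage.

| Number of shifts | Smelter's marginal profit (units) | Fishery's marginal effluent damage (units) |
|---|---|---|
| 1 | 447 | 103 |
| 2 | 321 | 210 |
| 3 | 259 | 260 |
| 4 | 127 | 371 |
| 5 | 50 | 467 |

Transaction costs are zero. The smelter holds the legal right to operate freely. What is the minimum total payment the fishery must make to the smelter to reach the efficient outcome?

Left alone the smelter would choose level 5 (marginal profit stays positive).
Efficient level: k* = 2 (marginal profit ≥ marginal effluent damage through 2).
The fishery must at least cover the smelter's forgone profit from cutting 5→2: 259 + 127 + 50 = 436.

436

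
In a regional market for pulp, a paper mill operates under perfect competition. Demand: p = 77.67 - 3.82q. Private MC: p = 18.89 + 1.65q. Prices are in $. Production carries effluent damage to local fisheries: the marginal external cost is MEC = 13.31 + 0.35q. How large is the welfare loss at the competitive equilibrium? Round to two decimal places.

DWL = $25.04

Market equilibrium (private): 18.89 + 1.65q = 77.67 - 3.82q → q_m = 10.7459.
Social marginal cost = private MC + MEC = 32.20 + 2.00q.
Set SMC = demand: 32.20 + 2.00q = 77.67 - 3.82q → q* = 7.8127.
Between q* and q_m the wedge SMC − demand runs linearly from 0 to MEC(q_m), so the loss is a triangle.
DWL = ½ × 2.9332 × 17.0711 = 25.0365.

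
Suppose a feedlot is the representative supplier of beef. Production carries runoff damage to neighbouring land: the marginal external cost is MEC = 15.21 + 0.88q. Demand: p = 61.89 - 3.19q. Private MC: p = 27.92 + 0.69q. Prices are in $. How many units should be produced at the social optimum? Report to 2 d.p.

q* = 3.94

Social marginal cost = private MC + MEC = 43.13 + 1.57q.
Set SMC = demand: 43.13 + 1.57q = 61.89 - 3.19q → q* = 3.9412.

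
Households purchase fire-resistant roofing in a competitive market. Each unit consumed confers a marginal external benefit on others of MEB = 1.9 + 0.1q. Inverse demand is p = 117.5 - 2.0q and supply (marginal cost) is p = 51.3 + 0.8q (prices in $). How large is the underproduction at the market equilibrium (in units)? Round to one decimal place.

Market equilibrium (private): 51.3 + 0.8q = 117.5 - 2.0q → q_m = 23.6429.
Social marginal benefit = demand + MEB = 119.4 - 1.9q.
Set SMB = MC: 119.4 - 1.9q = 51.3 + 0.8q → q* = 25.2222.
Gap = |23.6429 − 25.2222| = 1.5793.

1.6 units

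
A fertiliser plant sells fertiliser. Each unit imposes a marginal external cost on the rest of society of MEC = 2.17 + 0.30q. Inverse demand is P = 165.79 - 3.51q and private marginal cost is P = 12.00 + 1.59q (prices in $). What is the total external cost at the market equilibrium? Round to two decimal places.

$201.83

Market equilibrium (private): 12.00 + 1.59q = 165.79 - 3.51q → q_m = 30.1549.
Total external cost = ∫₀^{q_m} (2.17 + 0.30q) dq = 2.17×30.1549 + ½×0.30×30.1549² = 201.8338.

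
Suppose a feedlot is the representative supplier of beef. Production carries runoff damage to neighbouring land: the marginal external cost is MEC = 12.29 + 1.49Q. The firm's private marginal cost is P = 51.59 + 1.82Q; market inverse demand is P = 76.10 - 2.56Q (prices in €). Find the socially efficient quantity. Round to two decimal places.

Social marginal cost = private MC + MEC = 63.88 + 3.31Q.
Set SMC = demand: 63.88 + 3.31Q = 76.10 - 2.56Q → Q* = 2.0818.

Q* = 2.08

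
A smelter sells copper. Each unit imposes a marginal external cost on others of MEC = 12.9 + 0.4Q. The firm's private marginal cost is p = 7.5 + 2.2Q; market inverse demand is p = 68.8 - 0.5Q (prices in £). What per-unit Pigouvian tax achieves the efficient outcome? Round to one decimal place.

Social marginal cost = private MC + MEC = 20.4 + 2.6Q.
Set SMC = demand: 20.4 + 2.6Q = 68.8 - 0.5Q → Q* = 15.6129.
The Pigouvian tax equals MEC at Q*: 12.9 + 0.4×15.6129 = 19.1452.

tax = £19.1 per unit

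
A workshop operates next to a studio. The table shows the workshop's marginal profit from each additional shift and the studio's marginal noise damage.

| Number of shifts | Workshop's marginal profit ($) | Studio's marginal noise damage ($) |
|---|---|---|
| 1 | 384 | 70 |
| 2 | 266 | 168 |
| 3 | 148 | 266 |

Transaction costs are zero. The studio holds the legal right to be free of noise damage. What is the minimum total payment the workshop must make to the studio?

$238

Efficient level: marginal profit ≥ marginal noise damage through level 2, so k* = 2.
With the studio holding the right, the workshop must at least compensate total damage at k*: 70 + 168 = 238.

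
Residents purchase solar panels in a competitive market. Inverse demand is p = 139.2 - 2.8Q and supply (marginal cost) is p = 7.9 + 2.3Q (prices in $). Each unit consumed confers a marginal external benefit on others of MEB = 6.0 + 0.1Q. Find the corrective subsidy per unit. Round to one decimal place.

subsidy = $8.7 per unit

Social marginal benefit = demand + MEB = 145.2 - 2.7Q.
Set SMB = MC: 145.2 - 2.7Q = 7.9 + 2.3Q → Q* = 27.4600.
The Pigouvian subsidy equals MEB at Q*: 6.0 + 0.1×27.4600 = 8.7460.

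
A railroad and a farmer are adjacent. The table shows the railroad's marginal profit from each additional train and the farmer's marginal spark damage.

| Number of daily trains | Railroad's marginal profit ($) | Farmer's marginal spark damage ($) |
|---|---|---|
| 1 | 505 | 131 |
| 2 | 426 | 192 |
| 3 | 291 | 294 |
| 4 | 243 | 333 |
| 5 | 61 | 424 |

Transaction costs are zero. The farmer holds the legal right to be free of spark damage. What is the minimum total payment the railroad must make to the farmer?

Efficient level: marginal profit ≥ marginal spark damage through level 2, so k* = 2.
With the farmer holding the right, the railroad must at least compensate total damage at k*: 131 + 192 = 323.

$323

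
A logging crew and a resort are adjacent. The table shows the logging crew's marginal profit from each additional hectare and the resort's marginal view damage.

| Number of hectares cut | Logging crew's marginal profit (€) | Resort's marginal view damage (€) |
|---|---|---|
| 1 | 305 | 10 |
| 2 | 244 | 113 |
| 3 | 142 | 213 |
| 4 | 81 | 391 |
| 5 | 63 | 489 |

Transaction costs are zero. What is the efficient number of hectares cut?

2

Bargaining reaches the level where marginal profit last exceeds marginal view damage.
That holds through level 2 (244 ≥ 113) but not at 3 (142 < 213).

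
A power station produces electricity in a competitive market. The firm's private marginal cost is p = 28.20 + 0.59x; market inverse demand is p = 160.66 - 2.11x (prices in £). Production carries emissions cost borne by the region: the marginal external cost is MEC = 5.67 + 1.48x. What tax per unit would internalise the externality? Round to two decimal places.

Social marginal cost = private MC + MEC = 33.87 + 2.07x.
Set SMC = demand: 33.87 + 2.07x = 160.66 - 2.11x → x* = 30.3325.
The Pigouvian tax equals MEC at x*: 5.67 + 1.48×30.3325 = 50.5621.

tax = £50.56 per unit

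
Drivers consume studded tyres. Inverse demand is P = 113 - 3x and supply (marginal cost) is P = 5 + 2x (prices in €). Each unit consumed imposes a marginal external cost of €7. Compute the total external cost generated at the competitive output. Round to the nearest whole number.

€151

Market equilibrium (private): 5 + 2x = 113 - 3x → x_m = 21.6000.
Total external cost = MEC × x_m = 7 × 21.6000 = 151.2000.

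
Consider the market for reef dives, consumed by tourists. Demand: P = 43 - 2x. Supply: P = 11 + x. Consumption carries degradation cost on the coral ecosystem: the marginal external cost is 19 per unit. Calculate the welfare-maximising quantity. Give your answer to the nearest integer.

x* = 4

Social marginal benefit = demand − MEC = 24 - 2x.
Set SMB = MC: 24 - 2x = 11 + x → x* = 4.3333.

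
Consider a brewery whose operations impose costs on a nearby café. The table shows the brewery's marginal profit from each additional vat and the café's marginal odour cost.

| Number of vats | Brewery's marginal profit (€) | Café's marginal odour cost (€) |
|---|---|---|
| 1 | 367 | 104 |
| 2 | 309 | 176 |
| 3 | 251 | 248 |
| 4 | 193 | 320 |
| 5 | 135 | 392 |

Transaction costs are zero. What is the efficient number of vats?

Bargaining reaches the level where marginal profit last exceeds marginal odour cost.
That holds through level 3 (251 ≥ 248) but not at 4 (193 < 320).

3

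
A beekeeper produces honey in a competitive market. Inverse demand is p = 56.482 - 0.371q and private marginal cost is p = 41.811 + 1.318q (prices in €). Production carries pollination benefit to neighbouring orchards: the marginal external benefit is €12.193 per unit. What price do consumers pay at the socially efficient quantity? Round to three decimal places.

Social marginal cost = private MC − MEB = 29.618 + 1.318q.
Set SMC = demand: 29.618 + 1.318q = 56.482 - 0.371q → q* = 15.9053.
Consumer price on the demand curve at q*: 56.482 − 0.371×15.9053 = 50.5811.

P = €50.581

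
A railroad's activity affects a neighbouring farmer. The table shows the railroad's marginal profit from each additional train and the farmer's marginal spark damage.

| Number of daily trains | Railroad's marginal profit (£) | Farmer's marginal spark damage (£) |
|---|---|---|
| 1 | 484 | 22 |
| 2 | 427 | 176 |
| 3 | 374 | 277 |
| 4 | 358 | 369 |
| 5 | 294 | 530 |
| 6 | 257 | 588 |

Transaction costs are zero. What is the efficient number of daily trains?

3

Bargaining reaches the level where marginal profit last exceeds marginal spark damage.
That holds through level 3 (374 ≥ 277) but not at 4 (358 < 369).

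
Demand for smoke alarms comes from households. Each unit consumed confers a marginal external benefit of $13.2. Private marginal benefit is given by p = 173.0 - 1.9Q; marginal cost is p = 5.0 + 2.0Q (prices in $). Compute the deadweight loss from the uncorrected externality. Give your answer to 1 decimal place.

Market equilibrium (private): 5.0 + 2.0Q = 173.0 - 1.9Q → Q_m = 43.0769.
Social marginal benefit = demand + MEB = 186.2 - 1.9Q.
Set SMB = MC: 186.2 - 1.9Q = 5.0 + 2.0Q → Q* = 46.4615.
Height of the DWL triangle at Q_m is SMB(Q_m) − MC(Q_m) = MEB(Q_m) = 13.2000.
DWL = ½ × 3.3846 × 13.2000 = 22.3384.

DWL = $22.3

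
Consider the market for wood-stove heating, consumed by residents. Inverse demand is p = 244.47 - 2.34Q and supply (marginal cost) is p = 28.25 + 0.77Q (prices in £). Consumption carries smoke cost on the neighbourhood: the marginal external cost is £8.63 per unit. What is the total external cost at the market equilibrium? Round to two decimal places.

Market equilibrium (private): 28.25 + 0.77Q = 244.47 - 2.34Q → Q_m = 69.5241.
Total external cost = MEC × Q_m = 8.63 × 69.5241 = 599.9930.

£599.99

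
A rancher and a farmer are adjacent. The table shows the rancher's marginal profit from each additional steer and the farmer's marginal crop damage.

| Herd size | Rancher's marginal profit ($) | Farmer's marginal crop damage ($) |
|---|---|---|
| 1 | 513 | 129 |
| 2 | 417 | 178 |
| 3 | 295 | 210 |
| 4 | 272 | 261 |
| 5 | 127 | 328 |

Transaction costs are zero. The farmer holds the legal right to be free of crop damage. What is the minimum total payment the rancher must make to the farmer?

$778

Efficient level: marginal profit ≥ marginal crop damage through level 4, so k* = 4.
With the farmer holding the right, the rancher must at least compensate total damage at k*: 129 + 178 + 210 + 261 = 778.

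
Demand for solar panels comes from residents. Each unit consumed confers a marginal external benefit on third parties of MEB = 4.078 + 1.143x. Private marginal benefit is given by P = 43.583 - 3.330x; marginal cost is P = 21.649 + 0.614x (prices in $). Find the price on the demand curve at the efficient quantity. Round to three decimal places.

P = $12.658

Social marginal benefit = demand + MEB = 47.661 - 2.187x.
Set SMB = MC: 47.661 - 2.187x = 21.649 + 0.614x → x* = 9.2867.
Consumer price on the demand curve at x*: 43.583 − 3.330×9.2867 = 12.6583.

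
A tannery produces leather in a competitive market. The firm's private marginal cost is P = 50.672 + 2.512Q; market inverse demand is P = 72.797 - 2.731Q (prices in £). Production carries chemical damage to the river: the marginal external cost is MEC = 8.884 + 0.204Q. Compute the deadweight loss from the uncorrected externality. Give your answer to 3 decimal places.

Market equilibrium (private): 50.672 + 2.512Q = 72.797 - 2.731Q → Q_m = 4.2199.
Social marginal cost = private MC + MEC = 59.556 + 2.716Q.
Set SMC = demand: 59.556 + 2.716Q = 72.797 - 2.731Q → Q* = 2.4309.
The welfare-loss triangle has base |Q_m − Q*| and height MEC(Q_m) (the vertical gap between SMC and demand is zero at Q* and MEC at Q_m).
DWL = ½ × 1.7890 × 9.7449 = 8.7168.

DWL = £8.717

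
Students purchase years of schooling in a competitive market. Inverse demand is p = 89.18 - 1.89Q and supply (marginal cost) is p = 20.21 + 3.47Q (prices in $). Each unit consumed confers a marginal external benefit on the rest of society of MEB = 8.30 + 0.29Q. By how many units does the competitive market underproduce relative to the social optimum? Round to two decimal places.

2.37 units

Market equilibrium (private): 20.21 + 3.47Q = 89.18 - 1.89Q → Q_m = 12.8675.
Social marginal benefit = demand + MEB = 97.48 - 1.60Q.
Set SMB = MC: 97.48 - 1.60Q = 20.21 + 3.47Q → Q* = 15.2406.
Gap = |12.8675 − 15.2406| = 2.3731.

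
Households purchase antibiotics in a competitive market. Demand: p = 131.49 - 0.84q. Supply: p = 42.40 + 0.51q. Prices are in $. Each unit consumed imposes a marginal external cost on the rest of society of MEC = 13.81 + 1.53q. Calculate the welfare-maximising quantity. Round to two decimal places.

q* = 26.14

Social marginal benefit = demand − MEC = 117.68 - 2.37q.
Set SMB = MC: 117.68 - 2.37q = 42.40 + 0.51q → q* = 26.1389.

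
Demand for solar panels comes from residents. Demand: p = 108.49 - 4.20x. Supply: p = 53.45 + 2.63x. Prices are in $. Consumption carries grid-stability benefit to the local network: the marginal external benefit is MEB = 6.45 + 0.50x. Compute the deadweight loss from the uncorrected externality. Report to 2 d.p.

DWL = $8.67

Market equilibrium (private): 53.45 + 2.63x = 108.49 - 4.20x → x_m = 8.0586.
Social marginal benefit = demand + MEB = 114.94 - 3.70x.
Set SMB = MC: 114.94 - 3.70x = 53.45 + 2.63x → x* = 9.7141.
Height of the DWL triangle at x_m is SMB(x_m) − MC(x_m) = MEB(x_m) = 10.4793.
DWL = ½ × 1.6555 × 10.4793 = 8.6742.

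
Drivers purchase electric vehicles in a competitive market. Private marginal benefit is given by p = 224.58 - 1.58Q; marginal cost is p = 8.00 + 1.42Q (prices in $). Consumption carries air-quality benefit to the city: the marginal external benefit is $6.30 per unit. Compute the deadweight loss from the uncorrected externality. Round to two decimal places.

DWL = $6.62

Market equilibrium (private): 8.00 + 1.42Q = 224.58 - 1.58Q → Q_m = 72.1933.
Social marginal benefit = demand + MEB = 230.88 - 1.58Q.
Set SMB = MC: 230.88 - 1.58Q = 8.00 + 1.42Q → Q* = 74.2933.
The welfare-loss triangle has base |Q_m − Q*| and height MEB(Q_m) (the vertical gap between SMB and MC is zero at Q* and MEB at Q_m).
DWL = ½ × 2.1000 × 6.3000 = 6.6150.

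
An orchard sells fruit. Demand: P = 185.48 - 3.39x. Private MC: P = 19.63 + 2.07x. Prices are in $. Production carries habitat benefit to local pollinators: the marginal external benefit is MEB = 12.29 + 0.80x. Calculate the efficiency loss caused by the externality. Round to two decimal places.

DWL = $143.65

Market equilibrium (private): 19.63 + 2.07x = 185.48 - 3.39x → x_m = 30.3755.
Social marginal cost = private MC − MEB = 7.34 + 1.27x.
Set SMC = demand: 7.34 + 1.27x = 185.48 - 3.39x → x* = 38.2275.
The welfare-loss triangle has base |x_m − x*| and height MEB(x_m) (the vertical gap between SMC and demand is zero at x* and MEB at x_m).
DWL = ½ × 7.8520 × 36.5904 = 143.6539.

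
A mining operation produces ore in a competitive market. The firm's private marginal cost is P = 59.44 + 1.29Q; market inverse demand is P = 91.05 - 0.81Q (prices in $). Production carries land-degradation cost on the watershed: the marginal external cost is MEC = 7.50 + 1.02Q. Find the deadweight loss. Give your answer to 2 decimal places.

DWL = $83.70

Market equilibrium (private): 59.44 + 1.29Q = 91.05 - 0.81Q → Q_m = 15.0524.
Social marginal cost = private MC + MEC = 66.94 + 2.31Q.
Set SMC = demand: 66.94 + 2.31Q = 91.05 - 0.81Q → Q* = 7.7276.
Height of the DWL triangle at Q_m is SMC(Q_m) − demand(Q_m) = MEC(Q_m) = 22.8534.
DWL = ½ × 7.3248 × 22.8534 = 83.6983.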